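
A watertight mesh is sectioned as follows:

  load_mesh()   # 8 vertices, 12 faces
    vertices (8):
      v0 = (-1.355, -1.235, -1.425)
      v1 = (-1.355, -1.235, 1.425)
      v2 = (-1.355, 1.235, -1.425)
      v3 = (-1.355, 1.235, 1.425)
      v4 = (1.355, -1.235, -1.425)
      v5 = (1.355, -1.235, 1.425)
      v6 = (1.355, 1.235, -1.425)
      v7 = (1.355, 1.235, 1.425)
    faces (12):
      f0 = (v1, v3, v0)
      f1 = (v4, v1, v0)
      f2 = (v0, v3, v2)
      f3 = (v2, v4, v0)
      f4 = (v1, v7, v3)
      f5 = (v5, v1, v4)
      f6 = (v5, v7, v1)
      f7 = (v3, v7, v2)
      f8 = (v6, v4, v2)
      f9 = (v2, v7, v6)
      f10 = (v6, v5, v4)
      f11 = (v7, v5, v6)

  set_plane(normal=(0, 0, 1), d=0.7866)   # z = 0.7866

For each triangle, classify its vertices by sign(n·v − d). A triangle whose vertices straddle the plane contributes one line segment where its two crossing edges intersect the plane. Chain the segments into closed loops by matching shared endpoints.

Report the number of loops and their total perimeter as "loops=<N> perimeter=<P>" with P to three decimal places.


Straddling triangles (8 of 12):
  (v1,v3,v0) [++-] → (-1.355, 0.68172, 0.7866)–(-1.355, -1.235, 0.7866)  len=1.9167
  (v4,v1,v0) [-+-] → (-0.74796, -1.235, 0.7866)–(-1.355, -1.235, 0.7866)  len=0.6070
  (v0,v3,v2) [-+-] → (-1.355, 0.68172, 0.7866)–(-1.355, 1.235, 0.7866)  len=0.5533
  (v5,v1,v4) [++-] → (-0.74796, -1.235, 0.7866)–(1.355, -1.235, 0.7866)  len=2.1030
  (v3,v7,v2) [++-] → (0.74796, 1.235, 0.7866)–(-1.355, 1.235, 0.7866)  len=2.1030
  (v2,v7,v6) [-+-] → (0.74796, 1.235, 0.7866)–(1.355, 1.235, 0.7866)  len=0.6070
  (v6,v5,v4) [-+-] → (1.355, -0.68172, 0.7866)–(1.355, -1.235, 0.7866)  len=0.5533
  (v7,v5,v6) [++-] → (1.355, -0.68172, 0.7866)–(1.355, 1.235, 0.7866)  len=1.9167

Chained into 1 loop(s):
  loop 1: 8 segments, perimeter = 10.3600
Total perimeter = 10.360

loops=1 perimeter=10.360


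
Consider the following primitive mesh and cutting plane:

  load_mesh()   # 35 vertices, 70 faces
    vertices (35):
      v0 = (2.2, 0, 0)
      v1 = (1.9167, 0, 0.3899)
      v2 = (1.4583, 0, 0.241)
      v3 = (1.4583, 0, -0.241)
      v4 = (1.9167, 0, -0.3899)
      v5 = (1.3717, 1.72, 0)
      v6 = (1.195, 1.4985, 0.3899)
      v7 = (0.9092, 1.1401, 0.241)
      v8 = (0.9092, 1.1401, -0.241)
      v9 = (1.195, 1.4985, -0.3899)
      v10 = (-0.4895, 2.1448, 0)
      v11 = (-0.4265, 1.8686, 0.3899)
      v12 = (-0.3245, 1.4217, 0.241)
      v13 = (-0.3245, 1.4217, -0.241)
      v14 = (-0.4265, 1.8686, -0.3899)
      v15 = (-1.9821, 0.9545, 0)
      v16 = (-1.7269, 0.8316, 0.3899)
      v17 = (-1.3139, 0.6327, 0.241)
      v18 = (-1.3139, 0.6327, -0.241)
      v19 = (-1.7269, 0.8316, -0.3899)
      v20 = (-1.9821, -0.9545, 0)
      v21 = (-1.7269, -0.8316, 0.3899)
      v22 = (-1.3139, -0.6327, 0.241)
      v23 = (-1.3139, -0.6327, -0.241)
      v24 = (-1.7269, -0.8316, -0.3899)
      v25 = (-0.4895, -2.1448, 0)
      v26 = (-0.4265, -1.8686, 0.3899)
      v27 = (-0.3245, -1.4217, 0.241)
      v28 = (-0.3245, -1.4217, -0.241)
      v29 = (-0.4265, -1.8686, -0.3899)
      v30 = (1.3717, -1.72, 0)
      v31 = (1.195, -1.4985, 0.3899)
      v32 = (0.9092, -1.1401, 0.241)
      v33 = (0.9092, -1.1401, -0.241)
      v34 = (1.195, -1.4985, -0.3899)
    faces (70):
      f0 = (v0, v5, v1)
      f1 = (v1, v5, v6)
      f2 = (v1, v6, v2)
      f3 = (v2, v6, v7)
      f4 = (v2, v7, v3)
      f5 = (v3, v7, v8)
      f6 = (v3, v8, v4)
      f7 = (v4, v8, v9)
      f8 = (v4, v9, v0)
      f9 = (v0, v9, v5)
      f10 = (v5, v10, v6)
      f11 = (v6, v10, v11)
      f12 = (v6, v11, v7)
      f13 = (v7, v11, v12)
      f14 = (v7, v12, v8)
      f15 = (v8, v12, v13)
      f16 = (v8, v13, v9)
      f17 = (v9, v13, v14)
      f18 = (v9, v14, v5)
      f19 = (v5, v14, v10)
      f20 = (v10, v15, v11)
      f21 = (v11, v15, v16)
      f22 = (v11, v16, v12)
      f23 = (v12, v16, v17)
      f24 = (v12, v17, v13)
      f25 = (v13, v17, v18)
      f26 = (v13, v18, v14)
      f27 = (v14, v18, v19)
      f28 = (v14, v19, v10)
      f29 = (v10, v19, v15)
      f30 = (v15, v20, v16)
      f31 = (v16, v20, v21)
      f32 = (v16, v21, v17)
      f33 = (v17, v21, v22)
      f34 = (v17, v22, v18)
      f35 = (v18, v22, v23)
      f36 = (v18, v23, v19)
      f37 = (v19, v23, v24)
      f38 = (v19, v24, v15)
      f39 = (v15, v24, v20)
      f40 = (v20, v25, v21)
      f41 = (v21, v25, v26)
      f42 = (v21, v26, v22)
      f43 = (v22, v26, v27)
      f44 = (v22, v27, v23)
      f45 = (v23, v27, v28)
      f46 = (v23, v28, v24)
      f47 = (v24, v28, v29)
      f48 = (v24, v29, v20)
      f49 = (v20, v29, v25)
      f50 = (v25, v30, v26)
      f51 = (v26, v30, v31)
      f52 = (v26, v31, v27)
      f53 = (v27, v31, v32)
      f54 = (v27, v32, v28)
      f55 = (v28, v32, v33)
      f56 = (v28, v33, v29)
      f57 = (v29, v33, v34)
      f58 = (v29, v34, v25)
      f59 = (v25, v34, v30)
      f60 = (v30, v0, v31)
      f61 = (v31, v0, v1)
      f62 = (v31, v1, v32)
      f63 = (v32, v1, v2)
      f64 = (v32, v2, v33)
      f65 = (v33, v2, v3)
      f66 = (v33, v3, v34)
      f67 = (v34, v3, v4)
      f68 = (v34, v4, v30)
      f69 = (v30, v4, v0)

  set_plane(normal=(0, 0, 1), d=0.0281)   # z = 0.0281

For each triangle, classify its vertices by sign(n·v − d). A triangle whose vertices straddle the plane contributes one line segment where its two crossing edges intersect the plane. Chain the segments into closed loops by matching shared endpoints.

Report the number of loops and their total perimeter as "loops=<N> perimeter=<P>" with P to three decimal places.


Straddling triangles (28 of 70):
  (v0,v5,v1) [--+] → (1.41098, 1.59604, 0.0281)–(2.17958, 0, 0.0281)  len=1.7715
  (v1,v5,v6) [+-+] → (1.41098, 1.59604, 0.0281)–(1.35897, 1.70404, 0.0281)  len=0.1199
  (v2,v7,v3) [++-] → (1.15174, 0.636516, 0.0281)–(1.4583, 0, 0.0281)  len=0.7065
  (v3,v7,v8) [-+-] → (1.15174, 0.636516, 0.0281)–(0.9092, 1.1401, 0.0281)  len=0.5589
  (v5,v10,v6) [--+] → (-0.368098, 2.09822, 0.0281)–(1.35897, 1.70404, 0.0281)  len=1.7715
  (v6,v10,v11) [+-+] → (-0.368098, 2.09822, 0.0281)–(-0.48496, 2.12489, 0.0281)  len=0.1199
  (v7,v12,v8) [++-] → (0.220427, 1.29732, 0.0281)–(0.9092, 1.1401, 0.0281)  len=0.7065
  (v8,v12,v13) [-+-] → (0.220427, 1.29732, 0.0281)–(-0.3245, 1.4217, 0.0281)  len=0.5589
  (v10,v15,v11) [--+] → (-1.86999, 1.02038, 0.0281)–(-0.48496, 2.12489, 0.0281)  len=1.7715
  (v11,v15,v16) [+-+] → (-1.86999, 1.02038, 0.0281)–(-1.96371, 0.945643, 0.0281)  len=0.1199
  (v12,v17,v13) [++-] → (-0.876881, 0.981202, 0.0281)–(-0.3245, 1.4217, 0.0281)  len=0.7065
  (v13,v17,v18) [-+-] → (-0.876881, 0.981202, 0.0281)–(-1.3139, 0.6327, 0.0281)  len=0.5590
  (v15,v20,v16) [--+] → (-1.96371, -0.825776, 0.0281)–(-1.96371, 0.945643, 0.0281)  len=1.7714
  (v16,v20,v21) [+-+] → (-1.96371, -0.825776, 0.0281)–(-1.96371, -0.945643, 0.0281)  len=0.1199
  (v17,v22,v18) [++-] → (-1.3139, -0.0737712, 0.0281)–(-1.3139, 0.6327, 0.0281)  len=0.7065
  (v18,v22,v23) [-+-] → (-1.3139, -0.0737712, 0.0281)–(-1.3139, -0.6327, 0.0281)  len=0.5589
  (v20,v25,v21) [--+] → (-0.578679, -2.05016, 0.0281)–(-1.96371, -0.945643, 0.0281)  len=1.7715
  (v21,v25,v26) [+-+] → (-0.578679, -2.05016, 0.0281)–(-0.48496, -2.12489, 0.0281)  len=0.1199
  (v22,v27,v23) [++-] → (-0.761519, -1.0732, 0.0281)–(-1.3139, -0.6327, 0.0281)  len=0.7065
  (v23,v27,v28) [-+-] → (-0.761519, -1.0732, 0.0281)–(-0.3245, -1.4217, 0.0281)  len=0.5590
  (v25,v30,v26) [--+] → (1.2421, -1.73071, 0.0281)–(-0.48496, -2.12489, 0.0281)  len=1.7715
  (v26,v30,v31) [+-+] → (1.2421, -1.73071, 0.0281)–(1.35897, -1.70404, 0.0281)  len=0.1199
  (v27,v32,v28) [++-] → (0.364273, -1.26448, 0.0281)–(-0.3245, -1.4217, 0.0281)  len=0.7065
  (v28,v32,v33) [-+-] → (0.364273, -1.26448, 0.0281)–(0.9092, -1.1401, 0.0281)  len=0.5589
  (v30,v0,v31) [--+] → (2.12757, -0.107997, 0.0281)–(1.35897, -1.70404, 0.0281)  len=1.7715
  (v31,v0,v1) [+-+] → (2.12757, -0.107997, 0.0281)–(2.17958, 0, 0.0281)  len=0.1199
  (v32,v2,v33) [++-] → (1.21576, -0.503584, 0.0281)–(0.9092, -1.1401, 0.0281)  len=0.7065
  (v33,v2,v3) [-+-] → (1.21576, -0.503584, 0.0281)–(1.4583, 0, 0.0281)  len=0.5589

Chained into 2 loop(s):
  loop 1: 14 segments, perimeter = 13.2394
  loop 2: 14 segments, perimeter = 8.8581
Total perimeter = 22.098

loops=2 perimeter=22.098


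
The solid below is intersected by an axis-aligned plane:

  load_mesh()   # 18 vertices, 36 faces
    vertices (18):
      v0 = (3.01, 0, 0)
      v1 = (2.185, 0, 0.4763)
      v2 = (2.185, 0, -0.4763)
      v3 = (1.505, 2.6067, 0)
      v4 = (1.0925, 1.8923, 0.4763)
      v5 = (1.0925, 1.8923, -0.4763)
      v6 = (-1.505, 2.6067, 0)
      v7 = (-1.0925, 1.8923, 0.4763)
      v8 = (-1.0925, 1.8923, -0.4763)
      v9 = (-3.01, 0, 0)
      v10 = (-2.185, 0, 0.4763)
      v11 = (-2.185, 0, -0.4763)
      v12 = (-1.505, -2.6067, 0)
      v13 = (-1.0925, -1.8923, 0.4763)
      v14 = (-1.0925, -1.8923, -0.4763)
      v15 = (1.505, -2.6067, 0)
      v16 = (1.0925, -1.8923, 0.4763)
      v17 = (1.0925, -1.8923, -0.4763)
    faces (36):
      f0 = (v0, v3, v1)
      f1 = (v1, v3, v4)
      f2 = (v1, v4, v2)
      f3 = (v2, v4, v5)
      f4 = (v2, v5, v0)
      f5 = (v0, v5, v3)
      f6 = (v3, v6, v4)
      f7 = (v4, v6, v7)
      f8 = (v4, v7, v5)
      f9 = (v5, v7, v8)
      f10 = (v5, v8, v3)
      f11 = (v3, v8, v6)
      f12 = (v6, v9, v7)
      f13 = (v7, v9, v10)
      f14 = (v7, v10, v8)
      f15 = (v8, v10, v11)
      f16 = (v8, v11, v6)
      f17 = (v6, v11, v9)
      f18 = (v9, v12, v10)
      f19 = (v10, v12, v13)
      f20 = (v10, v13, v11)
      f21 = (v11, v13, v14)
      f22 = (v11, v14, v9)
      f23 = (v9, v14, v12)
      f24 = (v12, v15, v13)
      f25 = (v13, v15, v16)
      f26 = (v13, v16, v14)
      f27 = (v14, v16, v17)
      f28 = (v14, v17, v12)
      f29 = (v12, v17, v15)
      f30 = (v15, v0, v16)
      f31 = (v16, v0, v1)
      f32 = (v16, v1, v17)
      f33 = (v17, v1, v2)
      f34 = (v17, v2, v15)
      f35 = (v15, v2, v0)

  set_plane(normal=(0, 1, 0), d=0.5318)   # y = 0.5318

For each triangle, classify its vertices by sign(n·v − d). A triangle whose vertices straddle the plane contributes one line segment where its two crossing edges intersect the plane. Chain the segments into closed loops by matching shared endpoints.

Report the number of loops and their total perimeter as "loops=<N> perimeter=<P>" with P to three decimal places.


loops=2 perimeter=5.716

Straddling triangles (12 of 36):
  (v0,v3,v1) [-+-] → (2.70296, 0.5318, 0)–(2.04627, 0.5318, 0.379129)  len=0.7583
  (v1,v3,v4) [-++] → (2.04627, 0.5318, 0.379129)–(1.87797, 0.5318, 0.4763)  len=0.1943
  (v1,v4,v2) [-+-] → (1.87797, 0.5318, 0.4763)–(1.87797, 0.5318, -0.208587)  len=0.6849
  (v2,v4,v5) [-++] → (1.87797, 0.5318, -0.208587)–(1.87797, 0.5318, -0.4763)  len=0.2677
  (v2,v5,v0) [-+-] → (1.87797, 0.5318, -0.4763)–(2.47112, 0.5318, -0.133856)  len=0.6849
  (v0,v5,v3) [-++] → (2.47112, 0.5318, -0.133856)–(2.70296, 0.5318, 0)  len=0.2677
  (v6,v9,v7) [+-+] → (-2.70296, 0.5318, 0)–(-2.47112, 0.5318, 0.133856)  len=0.2677
  (v7,v9,v10) [+--] → (-2.47112, 0.5318, 0.133856)–(-1.87797, 0.5318, 0.4763)  len=0.6849
  (v7,v10,v8) [+-+] → (-1.87797, 0.5318, 0.4763)–(-1.87797, 0.5318, 0.208587)  len=0.2677
  (v8,v10,v11) [+--] → (-1.87797, 0.5318, 0.208587)–(-1.87797, 0.5318, -0.4763)  len=0.6849
  (v8,v11,v6) [+-+] → (-1.87797, 0.5318, -0.4763)–(-2.04627, 0.5318, -0.379129)  len=0.1943
  (v6,v11,v9) [+--] → (-2.04627, 0.5318, -0.379129)–(-2.70296, 0.5318, 0)  len=0.7583

Chained into 2 loop(s):
  loop 1: 6 segments, perimeter = 2.8578
  loop 2: 6 segments, perimeter = 2.8578
Total perimeter = 5.716


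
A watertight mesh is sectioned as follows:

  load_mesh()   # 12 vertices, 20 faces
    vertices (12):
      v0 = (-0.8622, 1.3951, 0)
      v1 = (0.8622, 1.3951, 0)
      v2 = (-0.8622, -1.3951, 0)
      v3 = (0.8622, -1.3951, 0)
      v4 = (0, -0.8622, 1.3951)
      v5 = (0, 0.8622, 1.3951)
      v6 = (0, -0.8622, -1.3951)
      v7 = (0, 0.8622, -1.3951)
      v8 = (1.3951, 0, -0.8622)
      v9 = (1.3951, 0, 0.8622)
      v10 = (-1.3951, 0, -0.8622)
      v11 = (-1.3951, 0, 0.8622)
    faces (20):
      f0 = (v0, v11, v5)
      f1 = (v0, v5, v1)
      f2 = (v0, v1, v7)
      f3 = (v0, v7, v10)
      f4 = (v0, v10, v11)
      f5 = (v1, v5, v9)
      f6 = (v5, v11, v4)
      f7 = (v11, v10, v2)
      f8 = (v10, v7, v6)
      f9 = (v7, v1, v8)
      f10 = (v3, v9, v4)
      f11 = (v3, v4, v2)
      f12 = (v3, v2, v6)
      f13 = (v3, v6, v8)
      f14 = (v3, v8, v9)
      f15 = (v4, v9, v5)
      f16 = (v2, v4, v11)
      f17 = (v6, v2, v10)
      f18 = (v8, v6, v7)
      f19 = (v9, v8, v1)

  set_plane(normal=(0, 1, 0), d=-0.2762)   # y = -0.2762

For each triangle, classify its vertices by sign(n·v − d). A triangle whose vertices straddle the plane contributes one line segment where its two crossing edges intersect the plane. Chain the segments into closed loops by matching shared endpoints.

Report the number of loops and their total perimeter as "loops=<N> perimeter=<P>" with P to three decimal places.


loops=1 perimeter=8.757

Straddling triangles (10 of 20):
  (v5,v11,v4) [++-] → (-0.948189, -0.2762, 1.03291)–(0, -0.2762, 1.3951)  len=1.0150
  (v11,v10,v2) [++-] → (-1.2896, -0.2762, -0.691503)–(-1.2896, -0.2762, 0.691503)  len=1.3830
  (v10,v7,v6) [++-] → (0, -0.2762, -1.3951)–(-0.948189, -0.2762, -1.03291)  len=1.0150
  (v3,v9,v4) [-+-] → (1.2896, -0.2762, 0.691503)–(0.948189, -0.2762, 1.03291)  len=0.4828
  (v3,v6,v8) [--+] → (0.948189, -0.2762, -1.03291)–(1.2896, -0.2762, -0.691503)  len=0.4828
  (v3,v8,v9) [-++] → (1.2896, -0.2762, -0.691503)–(1.2896, -0.2762, 0.691503)  len=1.3830
  (v4,v9,v5) [-++] → (0.948189, -0.2762, 1.03291)–(0, -0.2762, 1.3951)  len=1.0150
  (v2,v4,v11) [--+] → (-0.948189, -0.2762, 1.03291)–(-1.2896, -0.2762, 0.691503)  len=0.4828
  (v6,v2,v10) [--+] → (-1.2896, -0.2762, -0.691503)–(-0.948189, -0.2762, -1.03291)  len=0.4828
  (v8,v6,v7) [+-+] → (0.948189, -0.2762, -1.03291)–(0, -0.2762, -1.3951)  len=1.0150

Chained into 1 loop(s):
  loop 1: 10 segments, perimeter = 8.7573
Total perimeter = 8.757


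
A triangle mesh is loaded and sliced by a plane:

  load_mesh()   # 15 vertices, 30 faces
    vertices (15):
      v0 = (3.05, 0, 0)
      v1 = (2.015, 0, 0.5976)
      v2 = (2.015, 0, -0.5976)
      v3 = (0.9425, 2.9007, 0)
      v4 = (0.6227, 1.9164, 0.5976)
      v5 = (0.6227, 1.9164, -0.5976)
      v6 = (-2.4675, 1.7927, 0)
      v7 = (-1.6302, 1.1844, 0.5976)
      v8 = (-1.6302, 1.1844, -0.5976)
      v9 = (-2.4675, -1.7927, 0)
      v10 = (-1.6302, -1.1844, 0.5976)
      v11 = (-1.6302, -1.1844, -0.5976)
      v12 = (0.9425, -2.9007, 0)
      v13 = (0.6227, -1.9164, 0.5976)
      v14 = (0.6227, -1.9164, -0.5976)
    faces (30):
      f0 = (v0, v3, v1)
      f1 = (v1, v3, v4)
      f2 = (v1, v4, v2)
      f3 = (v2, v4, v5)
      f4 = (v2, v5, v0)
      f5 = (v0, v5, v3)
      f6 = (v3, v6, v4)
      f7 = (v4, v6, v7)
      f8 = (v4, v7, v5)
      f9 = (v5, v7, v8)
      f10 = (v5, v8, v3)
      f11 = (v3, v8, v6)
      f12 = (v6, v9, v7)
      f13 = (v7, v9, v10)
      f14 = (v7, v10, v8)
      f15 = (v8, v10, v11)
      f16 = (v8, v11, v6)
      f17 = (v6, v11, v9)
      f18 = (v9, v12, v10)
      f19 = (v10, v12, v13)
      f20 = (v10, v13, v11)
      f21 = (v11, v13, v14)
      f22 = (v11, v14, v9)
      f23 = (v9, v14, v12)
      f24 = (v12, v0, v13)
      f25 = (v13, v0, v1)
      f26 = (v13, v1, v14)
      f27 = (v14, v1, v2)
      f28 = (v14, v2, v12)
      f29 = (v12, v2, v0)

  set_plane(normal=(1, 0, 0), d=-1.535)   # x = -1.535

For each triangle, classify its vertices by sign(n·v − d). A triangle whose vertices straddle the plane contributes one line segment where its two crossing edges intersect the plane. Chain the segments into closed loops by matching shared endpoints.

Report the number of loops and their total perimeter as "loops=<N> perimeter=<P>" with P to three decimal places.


loops=2 perimeter=6.647

Straddling triangles (12 of 30):
  (v3,v6,v4) [+-+] → (-1.535, 2.09569, 0)–(-1.535, 1.83003, 0.180332)  len=0.3211
  (v4,v6,v7) [+--] → (-1.535, 1.83003, 0.180332)–(-1.535, 1.21533, 0.5976)  len=0.7429
  (v4,v7,v5) [+-+] → (-1.535, 1.21533, 0.5976)–(-1.535, 1.21533, 0.547095)  len=0.0505
  (v5,v7,v8) [+--] → (-1.535, 1.21533, 0.547095)–(-1.535, 1.21533, -0.5976)  len=1.1447
  (v5,v8,v3) [+-+] → (-1.535, 1.21533, -0.5976)–(-1.535, 1.24791, -0.575486)  len=0.0394
  (v3,v8,v6) [+--] → (-1.535, 1.24791, -0.575486)–(-1.535, 2.09569, 0)  len=1.0247
  (v9,v12,v10) [-+-] → (-1.535, -2.09569, 0)–(-1.535, -1.24791, 0.575486)  len=1.0247
  (v10,v12,v13) [-++] → (-1.535, -1.24791, 0.575486)–(-1.535, -1.21533, 0.5976)  len=0.0394
  (v10,v13,v11) [-+-] → (-1.535, -1.21533, 0.5976)–(-1.535, -1.21533, -0.547095)  len=1.1447
  (v11,v13,v14) [-++] → (-1.535, -1.21533, -0.547095)–(-1.535, -1.21533, -0.5976)  len=0.0505
  (v11,v14,v9) [-+-] → (-1.535, -1.21533, -0.5976)–(-1.535, -1.83003, -0.180332)  len=0.7429
  (v9,v14,v12) [-++] → (-1.535, -1.83003, -0.180332)–(-1.535, -2.09569, 0)  len=0.3211

Chained into 2 loop(s):
  loop 1: 6 segments, perimeter = 3.3233
  loop 2: 6 segments, perimeter = 3.3233
Total perimeter = 6.647


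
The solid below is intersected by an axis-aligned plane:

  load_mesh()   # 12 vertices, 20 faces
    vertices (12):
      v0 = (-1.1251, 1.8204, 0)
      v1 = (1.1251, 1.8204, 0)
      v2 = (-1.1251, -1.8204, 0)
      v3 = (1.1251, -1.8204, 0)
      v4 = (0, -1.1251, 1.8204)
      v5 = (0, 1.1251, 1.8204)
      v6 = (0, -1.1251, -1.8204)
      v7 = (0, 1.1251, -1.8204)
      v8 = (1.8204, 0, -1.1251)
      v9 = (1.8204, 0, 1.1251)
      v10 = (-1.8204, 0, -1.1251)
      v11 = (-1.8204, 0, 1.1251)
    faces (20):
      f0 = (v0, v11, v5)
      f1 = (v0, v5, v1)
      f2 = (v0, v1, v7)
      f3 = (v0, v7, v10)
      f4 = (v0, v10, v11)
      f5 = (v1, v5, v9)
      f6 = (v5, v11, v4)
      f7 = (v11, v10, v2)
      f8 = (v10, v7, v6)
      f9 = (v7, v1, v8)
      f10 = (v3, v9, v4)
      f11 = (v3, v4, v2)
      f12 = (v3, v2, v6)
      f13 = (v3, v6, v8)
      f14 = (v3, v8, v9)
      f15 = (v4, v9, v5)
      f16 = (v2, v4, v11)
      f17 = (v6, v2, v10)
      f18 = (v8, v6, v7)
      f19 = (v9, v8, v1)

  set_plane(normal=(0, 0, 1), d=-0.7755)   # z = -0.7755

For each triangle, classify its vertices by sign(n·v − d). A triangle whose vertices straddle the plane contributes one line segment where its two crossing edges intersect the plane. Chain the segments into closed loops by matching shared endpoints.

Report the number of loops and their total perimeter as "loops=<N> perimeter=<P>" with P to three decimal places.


loops=1 perimeter=10.428

Straddling triangles (10 of 20):
  (v0,v1,v7) [++-] → (0.645801, 1.5242, -0.7755)–(-0.645801, 1.5242, -0.7755)  len=1.2916
  (v0,v7,v10) [+--] → (-0.645801, 1.5242, -0.7755)–(-1.60435, 0.565649, -0.7755)  len=1.3556
  (v0,v10,v11) [+-+] → (-1.60435, 0.565649, -0.7755)–(-1.8204, 0, -0.7755)  len=0.6055
  (v11,v10,v2) [+-+] → (-1.8204, 0, -0.7755)–(-1.60435, -0.565649, -0.7755)  len=0.6055
  (v7,v1,v8) [-+-] → (0.645801, 1.5242, -0.7755)–(1.60435, 0.565649, -0.7755)  len=1.3556
  (v3,v2,v6) [++-] → (-0.645801, -1.5242, -0.7755)–(0.645801, -1.5242, -0.7755)  len=1.2916
  (v3,v6,v8) [+--] → (0.645801, -1.5242, -0.7755)–(1.60435, -0.565649, -0.7755)  len=1.3556
  (v3,v8,v9) [+-+] → (1.60435, -0.565649, -0.7755)–(1.8204, 0, -0.7755)  len=0.6055
  (v6,v2,v10) [-+-] → (-0.645801, -1.5242, -0.7755)–(-1.60435, -0.565649, -0.7755)  len=1.3556
  (v9,v8,v1) [+-+] → (1.8204, 0, -0.7755)–(1.60435, 0.565649, -0.7755)  len=0.6055

Chained into 1 loop(s):
  loop 1: 10 segments, perimeter = 10.4276
Total perimeter = 10.428


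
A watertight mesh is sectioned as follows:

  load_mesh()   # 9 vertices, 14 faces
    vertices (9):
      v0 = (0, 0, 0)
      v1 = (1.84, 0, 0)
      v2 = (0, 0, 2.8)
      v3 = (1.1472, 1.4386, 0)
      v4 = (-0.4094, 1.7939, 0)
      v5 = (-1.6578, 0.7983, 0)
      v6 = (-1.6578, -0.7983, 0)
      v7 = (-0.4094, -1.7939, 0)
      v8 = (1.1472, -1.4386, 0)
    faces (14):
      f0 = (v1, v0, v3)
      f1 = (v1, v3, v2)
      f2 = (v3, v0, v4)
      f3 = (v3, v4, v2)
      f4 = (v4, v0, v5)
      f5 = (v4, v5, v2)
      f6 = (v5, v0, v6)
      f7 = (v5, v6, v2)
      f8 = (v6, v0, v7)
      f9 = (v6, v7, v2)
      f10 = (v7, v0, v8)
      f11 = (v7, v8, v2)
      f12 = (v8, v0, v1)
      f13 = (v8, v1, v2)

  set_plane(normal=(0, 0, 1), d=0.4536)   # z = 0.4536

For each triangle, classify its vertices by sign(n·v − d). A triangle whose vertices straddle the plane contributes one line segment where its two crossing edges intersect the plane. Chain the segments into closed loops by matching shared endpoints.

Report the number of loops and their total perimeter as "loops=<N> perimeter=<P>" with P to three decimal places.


Straddling triangles (7 of 14):
  (v1,v3,v2) [--+] → (0.961354, 1.20555, 0.4536)–(1.54192, 0, 0.4536)  len=1.3381
  (v3,v4,v2) [--+] → (-0.343077, 1.50329, 0.4536)–(0.961354, 1.20555, 0.4536)  len=1.3380
  (v4,v5,v2) [--+] → (-1.38924, 0.668975, 0.4536)–(-0.343077, 1.50329, 0.4536)  len=1.3381
  (v5,v6,v2) [--+] → (-1.38924, -0.668975, 0.4536)–(-1.38924, 0.668975, 0.4536)  len=1.3380
  (v6,v7,v2) [--+] → (-0.343077, -1.50329, 0.4536)–(-1.38924, -0.668975, 0.4536)  len=1.3381
  (v7,v8,v2) [--+] → (0.961354, -1.20555, 0.4536)–(-0.343077, -1.50329, 0.4536)  len=1.3380
  (v8,v1,v2) [--+] → (1.54192, 0, 0.4536)–(0.961354, -1.20555, 0.4536)  len=1.3381

Chained into 1 loop(s):
  loop 1: 7 segments, perimeter = 9.3662
Total perimeter = 9.366

loops=1 perimeter=9.366


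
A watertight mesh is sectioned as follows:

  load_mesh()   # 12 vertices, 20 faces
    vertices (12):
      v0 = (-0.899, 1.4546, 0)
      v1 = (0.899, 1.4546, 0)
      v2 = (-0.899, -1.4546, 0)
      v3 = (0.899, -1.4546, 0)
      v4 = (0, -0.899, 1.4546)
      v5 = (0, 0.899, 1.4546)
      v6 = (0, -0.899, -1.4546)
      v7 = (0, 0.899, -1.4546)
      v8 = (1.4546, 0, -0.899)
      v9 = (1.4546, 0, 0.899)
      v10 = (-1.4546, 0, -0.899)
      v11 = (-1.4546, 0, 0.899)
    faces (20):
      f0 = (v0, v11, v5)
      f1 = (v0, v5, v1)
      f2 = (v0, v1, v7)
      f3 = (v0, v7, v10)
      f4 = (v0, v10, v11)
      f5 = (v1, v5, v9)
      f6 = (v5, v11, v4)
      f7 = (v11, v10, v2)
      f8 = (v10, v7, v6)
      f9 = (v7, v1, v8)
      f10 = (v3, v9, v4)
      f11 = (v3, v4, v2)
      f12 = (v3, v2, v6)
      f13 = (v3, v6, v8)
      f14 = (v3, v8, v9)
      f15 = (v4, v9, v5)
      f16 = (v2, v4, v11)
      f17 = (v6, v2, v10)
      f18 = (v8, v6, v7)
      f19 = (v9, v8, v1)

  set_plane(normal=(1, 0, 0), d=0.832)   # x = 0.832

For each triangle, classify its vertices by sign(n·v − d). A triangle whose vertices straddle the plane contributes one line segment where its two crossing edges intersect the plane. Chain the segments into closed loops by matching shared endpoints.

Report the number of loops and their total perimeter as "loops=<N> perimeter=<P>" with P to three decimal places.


Straddling triangles (10 of 20):
  (v0,v5,v1) [--+] → (0.832, 1.41319, 0.108407)–(0.832, 1.4546, 0)  len=0.1160
  (v0,v1,v7) [-+-] → (0.832, 1.4546, 0)–(0.832, 1.41319, -0.108407)  len=0.1160
  (v1,v5,v9) [+-+] → (0.832, 1.41319, 0.108407)–(0.832, 0.384791, 1.13681)  len=1.4544
  (v7,v1,v8) [-++] → (0.832, 1.41319, -0.108407)–(0.832, 0.384791, -1.13681)  len=1.4544
  (v3,v9,v4) [++-] → (0.832, -0.384791, 1.13681)–(0.832, -1.41319, 0.108407)  len=1.4544
  (v3,v4,v2) [+--] → (0.832, -1.41319, 0.108407)–(0.832, -1.4546, 0)  len=0.1160
  (v3,v2,v6) [+--] → (0.832, -1.4546, 0)–(0.832, -1.41319, -0.108407)  len=0.1160
  (v3,v6,v8) [+-+] → (0.832, -1.41319, -0.108407)–(0.832, -0.384791, -1.13681)  len=1.4544
  (v4,v9,v5) [-+-] → (0.832, -0.384791, 1.13681)–(0.832, 0.384791, 1.13681)  len=0.7696
  (v8,v6,v7) [+--] → (0.832, -0.384791, -1.13681)–(0.832, 0.384791, -1.13681)  len=0.7696

Chained into 1 loop(s):
  loop 1: 10 segments, perimeter = 7.8209
Total perimeter = 7.821

loops=1 perimeter=7.821


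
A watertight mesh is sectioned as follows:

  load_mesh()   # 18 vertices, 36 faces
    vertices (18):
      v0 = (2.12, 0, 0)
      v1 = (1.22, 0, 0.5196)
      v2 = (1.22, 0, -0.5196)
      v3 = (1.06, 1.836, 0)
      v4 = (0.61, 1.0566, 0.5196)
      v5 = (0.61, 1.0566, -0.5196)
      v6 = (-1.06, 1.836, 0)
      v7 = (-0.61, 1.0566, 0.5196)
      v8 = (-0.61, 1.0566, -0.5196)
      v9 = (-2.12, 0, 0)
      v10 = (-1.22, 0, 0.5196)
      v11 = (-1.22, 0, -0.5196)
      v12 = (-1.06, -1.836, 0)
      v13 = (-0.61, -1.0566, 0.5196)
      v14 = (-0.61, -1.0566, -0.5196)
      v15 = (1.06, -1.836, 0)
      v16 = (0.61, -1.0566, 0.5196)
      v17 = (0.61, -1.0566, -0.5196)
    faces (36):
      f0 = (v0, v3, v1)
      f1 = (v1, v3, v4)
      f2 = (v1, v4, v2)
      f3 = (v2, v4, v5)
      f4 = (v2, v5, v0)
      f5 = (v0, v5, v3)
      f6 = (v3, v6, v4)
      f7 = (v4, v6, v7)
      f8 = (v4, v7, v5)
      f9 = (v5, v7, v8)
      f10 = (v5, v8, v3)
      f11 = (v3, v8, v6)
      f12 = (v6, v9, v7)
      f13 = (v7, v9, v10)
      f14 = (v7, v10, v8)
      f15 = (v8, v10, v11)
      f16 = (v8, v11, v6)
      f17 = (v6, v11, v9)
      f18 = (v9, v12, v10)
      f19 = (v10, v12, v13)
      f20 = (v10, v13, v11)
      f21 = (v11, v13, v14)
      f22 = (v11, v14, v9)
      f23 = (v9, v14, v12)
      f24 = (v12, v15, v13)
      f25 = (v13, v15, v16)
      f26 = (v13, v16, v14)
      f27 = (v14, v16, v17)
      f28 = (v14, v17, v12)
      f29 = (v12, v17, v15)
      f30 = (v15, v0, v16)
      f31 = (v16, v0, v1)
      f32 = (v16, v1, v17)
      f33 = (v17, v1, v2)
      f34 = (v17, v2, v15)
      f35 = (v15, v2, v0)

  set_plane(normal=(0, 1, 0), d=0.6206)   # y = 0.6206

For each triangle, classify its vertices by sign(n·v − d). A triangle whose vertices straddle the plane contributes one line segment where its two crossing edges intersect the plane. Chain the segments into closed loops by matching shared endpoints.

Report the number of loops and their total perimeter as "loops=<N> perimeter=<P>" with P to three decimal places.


loops=2 perimeter=6.235

Straddling triangles (12 of 36):
  (v0,v3,v1) [-+-] → (1.7617, 0.6206, 0)–(1.16592, 0.6206, 0.343966)  len=0.6879
  (v1,v3,v4) [-++] → (1.16592, 0.6206, 0.343966)–(0.861713, 0.6206, 0.5196)  len=0.3513
  (v1,v4,v2) [-+-] → (0.861713, 0.6206, 0.5196)–(0.861713, 0.6206, 0.09078)  len=0.4288
  (v2,v4,v5) [-++] → (0.861713, 0.6206, 0.09078)–(0.861713, 0.6206, -0.5196)  len=0.6104
  (v2,v5,v0) [-+-] → (0.861713, 0.6206, -0.5196)–(1.23309, 0.6206, -0.30519)  len=0.4288
  (v0,v5,v3) [-++] → (1.23309, 0.6206, -0.30519)–(1.7617, 0.6206, 0)  len=0.6104
  (v6,v9,v7) [+-+] → (-1.7617, 0.6206, 0)–(-1.23309, 0.6206, 0.30519)  len=0.6104
  (v7,v9,v10) [+--] → (-1.23309, 0.6206, 0.30519)–(-0.861713, 0.6206, 0.5196)  len=0.4288
  (v7,v10,v8) [+-+] → (-0.861713, 0.6206, 0.5196)–(-0.861713, 0.6206, -0.09078)  len=0.6104
  (v8,v10,v11) [+--] → (-0.861713, 0.6206, -0.09078)–(-0.861713, 0.6206, -0.5196)  len=0.4288
  (v8,v11,v6) [+-+] → (-0.861713, 0.6206, -0.5196)–(-1.16592, 0.6206, -0.343966)  len=0.3513
  (v6,v11,v9) [+--] → (-1.16592, 0.6206, -0.343966)–(-1.7617, 0.6206, 0)  len=0.6879

Chained into 2 loop(s):
  loop 1: 6 segments, perimeter = 3.1176
  loop 2: 6 segments, perimeter = 3.1176
Total perimeter = 6.235


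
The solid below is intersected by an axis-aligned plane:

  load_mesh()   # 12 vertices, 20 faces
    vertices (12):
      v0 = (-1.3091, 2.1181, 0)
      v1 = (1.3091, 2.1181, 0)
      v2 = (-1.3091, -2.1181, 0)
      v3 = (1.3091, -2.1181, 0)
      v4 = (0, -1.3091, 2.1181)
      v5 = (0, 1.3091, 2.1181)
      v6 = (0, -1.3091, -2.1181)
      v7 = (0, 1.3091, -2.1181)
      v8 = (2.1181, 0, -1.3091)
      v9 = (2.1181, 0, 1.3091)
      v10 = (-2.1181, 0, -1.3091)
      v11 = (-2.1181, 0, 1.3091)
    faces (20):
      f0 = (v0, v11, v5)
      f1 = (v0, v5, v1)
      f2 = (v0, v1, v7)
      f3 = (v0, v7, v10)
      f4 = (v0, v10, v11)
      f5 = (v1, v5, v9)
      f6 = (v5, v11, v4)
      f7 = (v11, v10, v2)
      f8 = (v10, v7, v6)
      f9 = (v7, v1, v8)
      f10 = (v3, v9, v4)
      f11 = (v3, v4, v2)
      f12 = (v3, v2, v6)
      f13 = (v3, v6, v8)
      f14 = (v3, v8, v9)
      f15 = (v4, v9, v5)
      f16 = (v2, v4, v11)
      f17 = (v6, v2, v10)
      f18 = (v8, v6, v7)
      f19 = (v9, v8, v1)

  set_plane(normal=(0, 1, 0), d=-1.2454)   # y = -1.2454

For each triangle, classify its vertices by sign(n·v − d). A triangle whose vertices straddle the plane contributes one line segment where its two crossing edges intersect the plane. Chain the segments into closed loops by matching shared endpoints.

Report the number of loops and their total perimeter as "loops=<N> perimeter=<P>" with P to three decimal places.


loops=1 perimeter=11.307

Straddling triangles (10 of 20):
  (v5,v11,v4) [++-] → (-0.103065, -1.2454, 2.07873)–(0, -1.2454, 2.1181)  len=0.1103
  (v11,v10,v2) [++-] → (-1.64242, -1.2454, -0.539376)–(-1.64242, -1.2454, 0.539376)  len=1.0788
  (v10,v7,v6) [++-] → (0, -1.2454, -2.1181)–(-0.103065, -1.2454, -2.07873)  len=0.1103
  (v3,v9,v4) [-+-] → (1.64242, -1.2454, 0.539376)–(0.103065, -1.2454, 2.07873)  len=2.1770
  (v3,v6,v8) [--+] → (0.103065, -1.2454, -2.07873)–(1.64242, -1.2454, -0.539376)  len=2.1770
  (v3,v8,v9) [-++] → (1.64242, -1.2454, -0.539376)–(1.64242, -1.2454, 0.539376)  len=1.0788
  (v4,v9,v5) [-++] → (0.103065, -1.2454, 2.07873)–(0, -1.2454, 2.1181)  len=0.1103
  (v2,v4,v11) [--+] → (-0.103065, -1.2454, 2.07873)–(-1.64242, -1.2454, 0.539376)  len=2.1770
  (v6,v2,v10) [--+] → (-1.64242, -1.2454, -0.539376)–(-0.103065, -1.2454, -2.07873)  len=2.1770
  (v8,v6,v7) [+-+] → (0.103065, -1.2454, -2.07873)–(0, -1.2454, -2.1181)  len=0.1103

Chained into 1 loop(s):
  loop 1: 10 segments, perimeter = 11.3067
Total perimeter = 11.307


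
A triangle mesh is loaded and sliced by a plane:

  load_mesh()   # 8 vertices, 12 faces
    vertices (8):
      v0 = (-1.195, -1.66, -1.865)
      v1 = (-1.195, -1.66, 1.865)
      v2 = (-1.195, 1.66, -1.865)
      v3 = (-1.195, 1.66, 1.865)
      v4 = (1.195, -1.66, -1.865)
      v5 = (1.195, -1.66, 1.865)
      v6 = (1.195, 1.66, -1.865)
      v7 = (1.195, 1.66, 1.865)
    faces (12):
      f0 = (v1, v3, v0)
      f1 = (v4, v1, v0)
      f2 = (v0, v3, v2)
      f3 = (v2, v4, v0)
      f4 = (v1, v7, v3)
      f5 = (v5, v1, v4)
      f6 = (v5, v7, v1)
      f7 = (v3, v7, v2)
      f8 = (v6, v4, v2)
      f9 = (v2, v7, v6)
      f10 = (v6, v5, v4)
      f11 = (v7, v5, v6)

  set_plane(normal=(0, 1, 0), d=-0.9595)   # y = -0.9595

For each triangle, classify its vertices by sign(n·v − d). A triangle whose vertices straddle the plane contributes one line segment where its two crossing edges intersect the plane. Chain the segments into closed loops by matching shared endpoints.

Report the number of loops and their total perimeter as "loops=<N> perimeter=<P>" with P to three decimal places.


Straddling triangles (8 of 12):
  (v1,v3,v0) [-+-] → (-1.195, -0.9595, 1.865)–(-1.195, -0.9595, -1.07799)  len=2.9430
  (v0,v3,v2) [-++] → (-1.195, -0.9595, -1.07799)–(-1.195, -0.9595, -1.865)  len=0.7870
  (v2,v4,v0) [+--] → (0.690724, -0.9595, -1.865)–(-1.195, -0.9595, -1.865)  len=1.8857
  (v1,v7,v3) [-++] → (-0.690724, -0.9595, 1.865)–(-1.195, -0.9595, 1.865)  len=0.5043
  (v5,v7,v1) [-+-] → (1.195, -0.9595, 1.865)–(-0.690724, -0.9595, 1.865)  len=1.8857
  (v6,v4,v2) [+-+] → (1.195, -0.9595, -1.865)–(0.690724, -0.9595, -1.865)  len=0.5043
  (v6,v5,v4) [+--] → (1.195, -0.9595, 1.07799)–(1.195, -0.9595, -1.865)  len=2.9430
  (v7,v5,v6) [+-+] → (1.195, -0.9595, 1.865)–(1.195, -0.9595, 1.07799)  len=0.7870

Chained into 1 loop(s):
  loop 1: 8 segments, perimeter = 12.2400
Total perimeter = 12.240

loops=1 perimeter=12.240


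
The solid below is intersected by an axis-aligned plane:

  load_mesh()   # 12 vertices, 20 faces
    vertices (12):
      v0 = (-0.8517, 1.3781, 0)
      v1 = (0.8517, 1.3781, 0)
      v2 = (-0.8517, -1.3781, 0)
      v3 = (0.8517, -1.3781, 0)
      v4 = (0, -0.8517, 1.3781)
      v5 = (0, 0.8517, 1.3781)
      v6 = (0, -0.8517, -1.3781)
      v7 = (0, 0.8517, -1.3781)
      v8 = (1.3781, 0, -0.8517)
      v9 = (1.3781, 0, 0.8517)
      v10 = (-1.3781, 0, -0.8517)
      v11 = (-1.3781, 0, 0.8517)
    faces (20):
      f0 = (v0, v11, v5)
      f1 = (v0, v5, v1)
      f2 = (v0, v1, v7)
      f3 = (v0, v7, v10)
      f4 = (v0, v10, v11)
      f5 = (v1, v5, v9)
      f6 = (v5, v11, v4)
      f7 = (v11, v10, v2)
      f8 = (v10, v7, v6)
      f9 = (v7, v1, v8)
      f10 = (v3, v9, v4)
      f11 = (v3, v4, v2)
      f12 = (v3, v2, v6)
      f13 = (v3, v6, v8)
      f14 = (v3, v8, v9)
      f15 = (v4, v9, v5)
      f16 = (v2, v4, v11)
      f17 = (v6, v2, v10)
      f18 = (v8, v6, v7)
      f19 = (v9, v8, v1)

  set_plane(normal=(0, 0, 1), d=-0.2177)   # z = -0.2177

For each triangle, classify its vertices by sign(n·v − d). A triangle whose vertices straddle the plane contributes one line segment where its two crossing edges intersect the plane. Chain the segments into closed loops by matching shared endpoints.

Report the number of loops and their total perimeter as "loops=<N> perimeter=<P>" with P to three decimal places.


Straddling triangles (10 of 20):
  (v0,v1,v7) [++-] → (0.717156, 1.29494, -0.2177)–(-0.717156, 1.29494, -0.2177)  len=1.4343
  (v0,v7,v10) [+--] → (-0.717156, 1.29494, -0.2177)–(-0.986251, 1.02585, -0.2177)  len=0.3806
  (v0,v10,v11) [+-+] → (-0.986251, 1.02585, -0.2177)–(-1.3781, 0, -0.2177)  len=1.0981
  (v11,v10,v2) [+-+] → (-1.3781, 0, -0.2177)–(-0.986251, -1.02585, -0.2177)  len=1.0981
  (v7,v1,v8) [-+-] → (0.717156, 1.29494, -0.2177)–(0.986251, 1.02585, -0.2177)  len=0.3806
  (v3,v2,v6) [++-] → (-0.717156, -1.29494, -0.2177)–(0.717156, -1.29494, -0.2177)  len=1.4343
  (v3,v6,v8) [+--] → (0.717156, -1.29494, -0.2177)–(0.986251, -1.02585, -0.2177)  len=0.3806
  (v3,v8,v9) [+-+] → (0.986251, -1.02585, -0.2177)–(1.3781, 0, -0.2177)  len=1.0981
  (v6,v2,v10) [-+-] → (-0.717156, -1.29494, -0.2177)–(-0.986251, -1.02585, -0.2177)  len=0.3806
  (v9,v8,v1) [+-+] → (1.3781, 0, -0.2177)–(0.986251, 1.02585, -0.2177)  len=1.0981

Chained into 1 loop(s):
  loop 1: 10 segments, perimeter = 8.7834
Total perimeter = 8.783

loops=1 perimeter=8.783


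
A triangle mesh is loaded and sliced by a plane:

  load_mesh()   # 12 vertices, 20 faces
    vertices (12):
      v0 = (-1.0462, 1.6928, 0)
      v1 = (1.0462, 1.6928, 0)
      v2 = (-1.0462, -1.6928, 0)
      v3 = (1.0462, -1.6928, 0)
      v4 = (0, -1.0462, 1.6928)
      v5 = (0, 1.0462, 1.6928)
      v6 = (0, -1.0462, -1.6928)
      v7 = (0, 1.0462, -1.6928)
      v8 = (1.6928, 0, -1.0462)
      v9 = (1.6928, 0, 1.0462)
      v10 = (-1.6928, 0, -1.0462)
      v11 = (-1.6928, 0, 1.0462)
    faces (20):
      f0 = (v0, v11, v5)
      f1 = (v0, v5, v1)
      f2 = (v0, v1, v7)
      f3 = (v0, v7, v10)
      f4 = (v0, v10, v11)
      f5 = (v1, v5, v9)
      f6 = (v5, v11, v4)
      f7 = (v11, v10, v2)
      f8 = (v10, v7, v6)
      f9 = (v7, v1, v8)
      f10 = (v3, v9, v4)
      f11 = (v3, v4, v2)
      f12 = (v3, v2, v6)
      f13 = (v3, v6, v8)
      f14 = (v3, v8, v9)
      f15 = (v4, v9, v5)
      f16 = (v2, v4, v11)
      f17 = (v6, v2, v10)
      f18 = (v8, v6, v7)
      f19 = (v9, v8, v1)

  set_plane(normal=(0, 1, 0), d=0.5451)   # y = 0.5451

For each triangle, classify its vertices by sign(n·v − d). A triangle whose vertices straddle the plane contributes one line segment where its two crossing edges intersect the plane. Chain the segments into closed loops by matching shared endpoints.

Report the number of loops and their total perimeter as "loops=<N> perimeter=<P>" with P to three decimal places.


loops=1 perimeter=10.121

Straddling triangles (10 of 20):
  (v0,v11,v5) [+-+] → (-1.48459, 0.5451, 0.709312)–(-0.810803, 0.5451, 1.3831)  len=0.9529
  (v0,v7,v10) [++-] → (-0.810803, 0.5451, -1.3831)–(-1.48459, 0.5451, -0.709312)  len=0.9529
  (v0,v10,v11) [+--] → (-1.48459, 0.5451, -0.709312)–(-1.48459, 0.5451, 0.709312)  len=1.4186
  (v1,v5,v9) [++-] → (0.810803, 0.5451, 1.3831)–(1.48459, 0.5451, 0.709312)  len=0.9529
  (v5,v11,v4) [+--] → (-0.810803, 0.5451, 1.3831)–(0, 0.5451, 1.6928)  len=0.8679
  (v10,v7,v6) [-+-] → (-0.810803, 0.5451, -1.3831)–(0, 0.5451, -1.6928)  len=0.8679
  (v7,v1,v8) [++-] → (1.48459, 0.5451, -0.709312)–(0.810803, 0.5451, -1.3831)  len=0.9529
  (v4,v9,v5) [--+] → (0.810803, 0.5451, 1.3831)–(0, 0.5451, 1.6928)  len=0.8679
  (v8,v6,v7) [--+] → (0, 0.5451, -1.6928)–(0.810803, 0.5451, -1.3831)  len=0.8679
  (v9,v8,v1) [--+] → (1.48459, 0.5451, -0.709312)–(1.48459, 0.5451, 0.709312)  len=1.4186

Chained into 1 loop(s):
  loop 1: 10 segments, perimeter = 10.1205
Total perimeter = 10.121


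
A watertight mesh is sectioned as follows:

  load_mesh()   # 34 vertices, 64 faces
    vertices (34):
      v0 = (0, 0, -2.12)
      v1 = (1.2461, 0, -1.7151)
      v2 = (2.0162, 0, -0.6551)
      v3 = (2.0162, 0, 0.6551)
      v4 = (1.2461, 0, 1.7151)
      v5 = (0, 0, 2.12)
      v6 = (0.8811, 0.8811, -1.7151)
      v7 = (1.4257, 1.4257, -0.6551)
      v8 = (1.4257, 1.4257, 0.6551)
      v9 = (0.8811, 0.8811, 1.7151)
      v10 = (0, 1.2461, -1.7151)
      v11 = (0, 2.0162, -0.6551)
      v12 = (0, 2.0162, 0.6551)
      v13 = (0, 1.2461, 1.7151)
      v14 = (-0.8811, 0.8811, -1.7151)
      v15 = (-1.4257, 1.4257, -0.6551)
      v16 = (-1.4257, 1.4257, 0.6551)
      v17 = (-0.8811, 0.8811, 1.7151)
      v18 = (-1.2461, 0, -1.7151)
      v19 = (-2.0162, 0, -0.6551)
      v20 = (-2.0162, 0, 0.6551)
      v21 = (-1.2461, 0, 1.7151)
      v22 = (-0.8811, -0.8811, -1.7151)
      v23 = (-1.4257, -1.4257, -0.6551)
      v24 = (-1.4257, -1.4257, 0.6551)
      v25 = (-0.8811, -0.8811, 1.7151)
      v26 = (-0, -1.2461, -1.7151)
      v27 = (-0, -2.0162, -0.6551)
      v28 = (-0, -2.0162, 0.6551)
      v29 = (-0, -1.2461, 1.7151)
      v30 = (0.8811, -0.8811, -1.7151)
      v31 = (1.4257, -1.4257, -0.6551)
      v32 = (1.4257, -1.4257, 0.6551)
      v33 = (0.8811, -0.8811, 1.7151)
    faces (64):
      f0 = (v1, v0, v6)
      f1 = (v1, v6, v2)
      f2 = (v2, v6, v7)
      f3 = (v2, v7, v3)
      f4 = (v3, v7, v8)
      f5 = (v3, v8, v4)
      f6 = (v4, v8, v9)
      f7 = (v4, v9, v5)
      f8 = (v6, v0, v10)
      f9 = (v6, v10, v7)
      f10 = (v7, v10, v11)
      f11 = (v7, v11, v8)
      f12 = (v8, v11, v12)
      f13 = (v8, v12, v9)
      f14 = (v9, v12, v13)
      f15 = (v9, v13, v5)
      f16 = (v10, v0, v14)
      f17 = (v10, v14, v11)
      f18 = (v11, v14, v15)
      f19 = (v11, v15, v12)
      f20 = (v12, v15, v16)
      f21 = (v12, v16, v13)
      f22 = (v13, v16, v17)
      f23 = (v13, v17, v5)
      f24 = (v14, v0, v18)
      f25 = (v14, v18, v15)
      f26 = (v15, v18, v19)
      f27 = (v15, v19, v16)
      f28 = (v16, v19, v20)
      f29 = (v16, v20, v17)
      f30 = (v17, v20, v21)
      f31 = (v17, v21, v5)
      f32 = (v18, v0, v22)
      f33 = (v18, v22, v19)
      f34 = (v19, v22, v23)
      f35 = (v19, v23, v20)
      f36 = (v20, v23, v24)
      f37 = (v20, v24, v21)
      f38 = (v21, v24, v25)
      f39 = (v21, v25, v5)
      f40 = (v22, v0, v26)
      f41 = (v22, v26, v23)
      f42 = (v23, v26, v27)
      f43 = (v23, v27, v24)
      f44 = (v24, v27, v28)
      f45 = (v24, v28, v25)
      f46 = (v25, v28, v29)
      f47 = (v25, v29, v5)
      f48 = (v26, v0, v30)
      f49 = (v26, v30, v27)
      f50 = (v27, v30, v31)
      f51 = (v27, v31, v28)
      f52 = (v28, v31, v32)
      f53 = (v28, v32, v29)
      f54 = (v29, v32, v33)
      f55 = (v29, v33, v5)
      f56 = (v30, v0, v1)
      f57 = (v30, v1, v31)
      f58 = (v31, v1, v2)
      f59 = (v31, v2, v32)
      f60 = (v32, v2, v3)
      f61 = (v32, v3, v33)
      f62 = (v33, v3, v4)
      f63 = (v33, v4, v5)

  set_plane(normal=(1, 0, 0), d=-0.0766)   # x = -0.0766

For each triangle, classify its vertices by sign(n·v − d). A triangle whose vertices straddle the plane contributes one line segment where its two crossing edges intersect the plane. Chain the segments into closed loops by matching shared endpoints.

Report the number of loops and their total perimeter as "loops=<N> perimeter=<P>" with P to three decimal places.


Straddling triangles (20 of 64):
  (v10,v0,v14) [++-] → (-0.0766, 0.0766, -2.0848)–(-0.0766, 1.21437, -1.7151)  len=1.1963
  (v10,v14,v11) [+-+] → (-0.0766, 1.21437, -1.7151)–(-0.0766, 1.91752, -0.747253)  len=1.1963
  (v11,v14,v15) [+--] → (-0.0766, 1.91752, -0.747253)–(-0.0766, 1.98447, -0.6551)  len=0.1139
  (v11,v15,v12) [+-+] → (-0.0766, 1.98447, -0.6551)–(-0.0766, 1.98447, 0.584706)  len=1.2398
  (v12,v15,v16) [+--] → (-0.0766, 1.98447, 0.584706)–(-0.0766, 1.98447, 0.6551)  len=0.0704
  (v12,v16,v13) [+-+] → (-0.0766, 1.98447, 0.6551)–(-0.0766, 1.25575, 1.65815)  len=1.2398
  (v13,v16,v17) [+--] → (-0.0766, 1.25575, 1.65815)–(-0.0766, 1.21437, 1.7151)  len=0.0704
  (v13,v17,v5) [+-+] → (-0.0766, 1.21437, 1.7151)–(-0.0766, 0.0766, 2.0848)  len=1.1963
  (v14,v0,v18) [-+-] → (-0.0766, 0.0766, -2.0848)–(-0.0766, 0, -2.09511)  len=0.0773
  (v17,v21,v5) [--+] → (-0.0766, 0, 2.09511)–(-0.0766, 0.0766, 2.0848)  len=0.0773
  (v18,v0,v22) [-+-] → (-0.0766, 0, -2.09511)–(-0.0766, -0.0766, -2.0848)  len=0.0773
  (v21,v25,v5) [--+] → (-0.0766, -0.0766, 2.0848)–(-0.0766, 0, 2.09511)  len=0.0773
  (v22,v0,v26) [-++] → (-0.0766, -0.0766, -2.0848)–(-0.0766, -1.21437, -1.7151)  len=1.1963
  (v22,v26,v23) [-+-] → (-0.0766, -1.21437, -1.7151)–(-0.0766, -1.25575, -1.65815)  len=0.0704
  (v23,v26,v27) [-++] → (-0.0766, -1.25575, -1.65815)–(-0.0766, -1.98447, -0.6551)  len=1.2398
  (v23,v27,v24) [-+-] → (-0.0766, -1.98447, -0.6551)–(-0.0766, -1.98447, -0.584706)  len=0.0704
  (v24,v27,v28) [-++] → (-0.0766, -1.98447, -0.584706)–(-0.0766, -1.98447, 0.6551)  len=1.2398
  (v24,v28,v25) [-+-] → (-0.0766, -1.98447, 0.6551)–(-0.0766, -1.91752, 0.747253)  len=0.1139
  (v25,v28,v29) [-++] → (-0.0766, -1.91752, 0.747253)–(-0.0766, -1.21437, 1.7151)  len=1.1963
  (v25,v29,v5) [-++] → (-0.0766, -1.21437, 1.7151)–(-0.0766, -0.0766, 2.0848)  len=1.1963

Chained into 1 loop(s):
  loop 1: 20 segments, perimeter = 12.9557
Total perimeter = 12.956

loops=1 perimeter=12.956
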